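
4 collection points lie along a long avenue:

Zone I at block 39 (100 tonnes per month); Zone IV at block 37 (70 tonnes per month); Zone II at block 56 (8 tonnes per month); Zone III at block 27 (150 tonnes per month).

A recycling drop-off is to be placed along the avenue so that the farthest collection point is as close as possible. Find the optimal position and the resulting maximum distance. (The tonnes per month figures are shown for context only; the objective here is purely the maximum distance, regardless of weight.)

location 41.5, max distance 14.5

The 1-center on a line is the midpoint of the two extreme points: leftmost at 27, rightmost at 56.
Optimal location = (27 + 56)/2 = 41.5; maximum distance = (56 − 27)/2 = 14.5.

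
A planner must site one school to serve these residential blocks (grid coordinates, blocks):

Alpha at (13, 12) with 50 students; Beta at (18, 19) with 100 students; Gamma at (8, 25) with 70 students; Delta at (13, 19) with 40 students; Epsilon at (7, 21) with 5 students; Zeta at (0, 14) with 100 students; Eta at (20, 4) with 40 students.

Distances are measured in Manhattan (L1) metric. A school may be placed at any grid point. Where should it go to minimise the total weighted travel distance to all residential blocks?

(13, 19)

Manhattan distance separates: Σwᵢ(|x−xᵢ|+|y−yᵢ|) = Σwᵢ|x−xᵢ| + Σwᵢ|y−yᵢ|, so x and y are optimised independently as 1-D weighted medians.
Total weight W = 405; half = 202.5.
x-coordinate, sorted with cumulative weight:
  x=0 (Zeta, w=100) cum 100
  x=7 (Epsilon, w=5) cum 105
  x=8 (Gamma, w=70) cum 175
  x=13 (Alpha, w=50) cum 225  ← median
  x=13 (Delta, w=40) cum 265
  x=18 (Beta, w=100) cum 365
  x=20 (Eta, w=40) cum 405
⇒ x* = 13
y-coordinate, sorted with cumulative weight:
  y=4 (Eta, w=40) cum 40
  y=12 (Alpha, w=50) cum 90
  y=14 (Zeta, w=100) cum 190
  y=19 (Beta, w=100) cum 290  ← median
  y=19 (Delta, w=40) cum 330
  y=21 (Epsilon, w=5) cum 335
  y=25 (Gamma, w=70) cum 405
⇒ y* = 19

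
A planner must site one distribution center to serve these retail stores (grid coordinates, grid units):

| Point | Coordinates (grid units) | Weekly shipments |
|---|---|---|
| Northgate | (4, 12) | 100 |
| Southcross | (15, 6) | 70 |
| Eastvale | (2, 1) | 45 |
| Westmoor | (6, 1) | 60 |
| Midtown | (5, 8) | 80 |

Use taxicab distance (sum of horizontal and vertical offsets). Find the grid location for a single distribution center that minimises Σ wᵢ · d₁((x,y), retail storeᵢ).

(5, 8)

Manhattan distance separates: Σwᵢ(|x−xᵢ|+|y−yᵢ|) = Σwᵢ|x−xᵢ| + Σwᵢ|y−yᵢ|, so x and y are optimised independently as 1-D weighted medians.
Total weight W = 355; half = 177.5.
x-coordinate, sorted with cumulative weight:
  x=2 (Eastvale, w=45) cum 45
  x=4 (Northgate, w=100) cum 145
  x=5 (Midtown, w=80) cum 225  ← median
  x=6 (Westmoor, w=60) cum 285
  x=15 (Southcross, w=70) cum 355
⇒ x* = 5
y-coordinate, sorted with cumulative weight:
  y=1 (Eastvale, w=45) cum 45
  y=1 (Westmoor, w=60) cum 105
  y=6 (Southcross, w=70) cum 175
  y=8 (Midtown, w=80) cum 255  ← median
  y=12 (Northgate, w=100) cum 355
⇒ y* = 8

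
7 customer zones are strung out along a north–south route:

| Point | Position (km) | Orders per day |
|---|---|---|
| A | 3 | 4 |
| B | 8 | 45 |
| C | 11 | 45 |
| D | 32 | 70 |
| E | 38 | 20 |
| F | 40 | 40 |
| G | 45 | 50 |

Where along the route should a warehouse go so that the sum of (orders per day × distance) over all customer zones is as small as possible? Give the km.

x = 32

For a sum of weighted absolute distances on a line, the optimum is the weighted median (not the mean). Total weight W = 274; half-weight = 137.
Sort by position and accumulate weight:
  km 3 (A, w=4) → cum 4
  km 8 (B, w=45) → cum 49
  km 11 (C, w=45) → cum 94
  km 32 (D, w=70) → cum 164  ≥ 137 → median here
  km 38 (E, w=20) → cum 184
  km 40 (F, w=40) → cum 224
  km 45 (G, w=50) → cum 274
Optimal location: km 32.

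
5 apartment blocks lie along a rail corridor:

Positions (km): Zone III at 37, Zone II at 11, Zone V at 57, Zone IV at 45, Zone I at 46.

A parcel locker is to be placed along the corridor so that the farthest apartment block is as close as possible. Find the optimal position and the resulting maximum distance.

location 34, max distance 23

The 1-center on a line is the midpoint of the two extreme points: leftmost at 11, rightmost at 57.
Optimal location = (11 + 57)/2 = 34; maximum distance = (57 − 11)/2 = 23.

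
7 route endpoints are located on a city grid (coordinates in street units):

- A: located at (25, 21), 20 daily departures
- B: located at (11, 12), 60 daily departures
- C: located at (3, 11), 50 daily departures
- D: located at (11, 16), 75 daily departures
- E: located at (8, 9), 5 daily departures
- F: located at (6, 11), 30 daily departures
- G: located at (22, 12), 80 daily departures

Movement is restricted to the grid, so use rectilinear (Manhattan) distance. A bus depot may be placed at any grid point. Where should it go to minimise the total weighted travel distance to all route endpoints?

Manhattan distance separates: Σwᵢ(|x−xᵢ|+|y−yᵢ|) = Σwᵢ|x−xᵢ| + Σwᵢ|y−yᵢ|, so x and y are optimised independently as 1-D weighted medians.
Total weight W = 320; half = 160.
x-coordinate, sorted with cumulative weight:
  x=3 (C, w=50) cum 50
  x=6 (F, w=30) cum 80
  x=8 (E, w=5) cum 85
  x=11 (B, w=60) cum 145
  x=11 (D, w=75) cum 220  ← median
  x=22 (G, w=80) cum 300
  x=25 (A, w=20) cum 320
⇒ x* = 11
y-coordinate, sorted with cumulative weight:
  y=9 (E, w=5) cum 5
  y=11 (C, w=50) cum 55
  y=11 (F, w=30) cum 85
  y=12 (B, w=60) cum 145
  y=12 (G, w=80) cum 225  ← median
  y=16 (D, w=75) cum 300
  y=21 (A, w=20) cum 320
⇒ y* = 12

(11, 12)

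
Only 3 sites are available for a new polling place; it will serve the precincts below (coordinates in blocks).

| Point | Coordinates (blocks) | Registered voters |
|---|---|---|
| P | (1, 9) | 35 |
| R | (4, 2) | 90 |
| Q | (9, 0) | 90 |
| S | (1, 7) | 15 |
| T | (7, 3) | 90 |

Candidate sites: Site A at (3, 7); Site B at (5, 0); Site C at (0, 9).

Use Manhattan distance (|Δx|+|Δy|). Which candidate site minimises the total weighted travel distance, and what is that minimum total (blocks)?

Site B, total 1700 blocks

Total weighted distance at each candidate:
  Site A (3, 7): total = 2600
  Site B (5, 0): total = 1700
  Site C (0, 9): total = 3860
Minimum is at Site B with total 1700 blocks.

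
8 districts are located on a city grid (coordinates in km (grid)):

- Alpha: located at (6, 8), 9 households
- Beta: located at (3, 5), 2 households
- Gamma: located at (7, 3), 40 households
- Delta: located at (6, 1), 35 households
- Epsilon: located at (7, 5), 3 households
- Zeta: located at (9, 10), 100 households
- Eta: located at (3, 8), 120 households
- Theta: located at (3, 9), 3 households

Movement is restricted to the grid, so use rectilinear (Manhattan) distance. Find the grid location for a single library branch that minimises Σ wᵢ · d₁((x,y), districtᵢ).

(6, 8)

Manhattan distance separates: Σwᵢ(|x−xᵢ|+|y−yᵢ|) = Σwᵢ|x−xᵢ| + Σwᵢ|y−yᵢ|, so x and y are optimised independently as 1-D weighted medians.
Total weight W = 312; half = 156.
x-coordinate, sorted with cumulative weight:
  x=3 (Beta, w=2) cum 2
  x=3 (Eta, w=120) cum 122
  x=3 (Theta, w=3) cum 125
  x=6 (Alpha, w=9) cum 134
  x=6 (Delta, w=35) cum 169  ← median
  x=7 (Gamma, w=40) cum 209
  x=7 (Epsilon, w=3) cum 212
  x=9 (Zeta, w=100) cum 312
⇒ x* = 6
y-coordinate, sorted with cumulative weight:
  y=1 (Delta, w=35) cum 35
  y=3 (Gamma, w=40) cum 75
  y=5 (Beta, w=2) cum 77
  y=5 (Epsilon, w=3) cum 80
  y=8 (Alpha, w=9) cum 89
  y=8 (Eta, w=120) cum 209  ← median
  y=9 (Theta, w=3) cum 212
  y=10 (Zeta, w=100) cum 312
⇒ y* = 8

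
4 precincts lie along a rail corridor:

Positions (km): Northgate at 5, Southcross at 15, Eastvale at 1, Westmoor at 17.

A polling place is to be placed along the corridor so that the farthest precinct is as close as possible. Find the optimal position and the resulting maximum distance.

The 1-center on a line is the midpoint of the two extreme points: leftmost at 1, rightmost at 17.
Optimal location = (1 + 17)/2 = 9; maximum distance = (17 − 1)/2 = 8.

location 9, max distance 8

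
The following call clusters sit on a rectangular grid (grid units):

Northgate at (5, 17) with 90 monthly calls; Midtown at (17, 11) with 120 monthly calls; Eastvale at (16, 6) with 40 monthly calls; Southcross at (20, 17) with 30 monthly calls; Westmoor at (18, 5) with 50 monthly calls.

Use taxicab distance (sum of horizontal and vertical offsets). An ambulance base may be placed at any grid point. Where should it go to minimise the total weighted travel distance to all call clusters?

Manhattan distance separates: Σwᵢ(|x−xᵢ|+|y−yᵢ|) = Σwᵢ|x−xᵢ| + Σwᵢ|y−yᵢ|, so x and y are optimised independently as 1-D weighted medians.
Total weight W = 330; half = 165.
x-coordinate, sorted with cumulative weight:
  x=5 (Northgate, w=90) cum 90
  x=16 (Eastvale, w=40) cum 130
  x=17 (Midtown, w=120) cum 250  ← median
  x=18 (Westmoor, w=50) cum 300
  x=20 (Southcross, w=30) cum 330
⇒ x* = 17
y-coordinate, sorted with cumulative weight:
  y=5 (Westmoor, w=50) cum 50
  y=6 (Eastvale, w=40) cum 90
  y=11 (Midtown, w=120) cum 210  ← median
  y=17 (Northgate, w=90) cum 300
  y=17 (Southcross, w=30) cum 330
⇒ y* = 11

(17, 11)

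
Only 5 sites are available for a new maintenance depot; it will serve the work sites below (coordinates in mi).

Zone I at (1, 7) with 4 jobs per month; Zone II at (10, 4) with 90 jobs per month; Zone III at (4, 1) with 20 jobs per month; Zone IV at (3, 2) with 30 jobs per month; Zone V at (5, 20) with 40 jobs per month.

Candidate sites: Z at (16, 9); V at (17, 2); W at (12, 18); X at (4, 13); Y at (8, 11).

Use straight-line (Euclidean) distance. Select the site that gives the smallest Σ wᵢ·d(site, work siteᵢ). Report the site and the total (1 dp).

Total weighted distance at each candidate:
  Z (16, 9): total = 2117.1
  V (17, 2): total = 2268.4
  W (12, 18): total = 2552.7
  X (4, 13): total = 1854.5
  Y (8, 11): total = 1591.2
Minimum is at Y with total 1591.2 mi.

Y, total 1591.2 mi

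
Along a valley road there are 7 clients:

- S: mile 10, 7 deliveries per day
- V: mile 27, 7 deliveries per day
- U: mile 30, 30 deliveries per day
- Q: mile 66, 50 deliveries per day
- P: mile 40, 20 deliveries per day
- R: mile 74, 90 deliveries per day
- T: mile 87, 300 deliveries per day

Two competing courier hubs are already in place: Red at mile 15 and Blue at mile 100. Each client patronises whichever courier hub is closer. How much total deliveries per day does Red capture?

The indifferent point is the midpoint (15+100)/2 = 57.5; clients left of it (closer to Red at 15) go to Red, those right go to Blue.
  S at 10 (w=7) → Red
  V at 27 (w=7) → Red
  U at 30 (w=30) → Red
  P at 40 (w=20) → Red
  Q at 66 (w=50) → Blue
  R at 74 (w=90) → Blue
  T at 87 (w=300) → Blue
Red captures 64; Blue captures 440.

64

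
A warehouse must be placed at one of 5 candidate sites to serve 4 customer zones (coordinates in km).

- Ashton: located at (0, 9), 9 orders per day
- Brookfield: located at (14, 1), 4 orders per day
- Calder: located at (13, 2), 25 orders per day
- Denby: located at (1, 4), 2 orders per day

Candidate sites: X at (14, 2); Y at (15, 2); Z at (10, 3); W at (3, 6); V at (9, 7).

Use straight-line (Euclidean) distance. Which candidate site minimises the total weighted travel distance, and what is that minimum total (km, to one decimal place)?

X, total 196.2 km

Total weighted distance at each candidate:
  X (14, 2): total = 196.2
  Y (15, 2): total = 232.9
  Z (10, 3): total = 220.0
  W (3, 6): total = 361.4
  V (9, 7): total = 291.4
Minimum is at X with total 196.2 km.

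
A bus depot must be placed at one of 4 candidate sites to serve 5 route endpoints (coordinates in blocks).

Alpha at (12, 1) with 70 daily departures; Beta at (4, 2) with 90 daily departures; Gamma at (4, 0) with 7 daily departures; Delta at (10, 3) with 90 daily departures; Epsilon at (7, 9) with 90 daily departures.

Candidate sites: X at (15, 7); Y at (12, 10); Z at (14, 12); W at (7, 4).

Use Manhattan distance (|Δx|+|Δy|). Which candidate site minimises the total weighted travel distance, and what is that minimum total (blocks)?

W, total 1869 blocks

Total weighted distance at each candidate:
  X (15, 7): total = 3906
  Y (12, 10): total = 3546
  Z (14, 12): total = 4934
  W (7, 4): total = 1869
Minimum is at W with total 1869 blocks.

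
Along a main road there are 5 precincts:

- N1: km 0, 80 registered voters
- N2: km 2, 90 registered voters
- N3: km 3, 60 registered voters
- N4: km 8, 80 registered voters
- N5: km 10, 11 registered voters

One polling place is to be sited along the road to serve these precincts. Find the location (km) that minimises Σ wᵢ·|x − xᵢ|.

x = 2

For a sum of weighted absolute distances on a line, the optimum is the weighted median (not the mean). Total weight W = 321; half-weight = 160.5.
Sort by position and accumulate weight:
  km 0 (N1, w=80) → cum 80
  km 2 (N2, w=90) → cum 170  ≥ 160.5 → median here
  km 3 (N3, w=60) → cum 230
  km 8 (N4, w=80) → cum 310
  km 10 (N5, w=11) → cum 321
Optimal location: km 2.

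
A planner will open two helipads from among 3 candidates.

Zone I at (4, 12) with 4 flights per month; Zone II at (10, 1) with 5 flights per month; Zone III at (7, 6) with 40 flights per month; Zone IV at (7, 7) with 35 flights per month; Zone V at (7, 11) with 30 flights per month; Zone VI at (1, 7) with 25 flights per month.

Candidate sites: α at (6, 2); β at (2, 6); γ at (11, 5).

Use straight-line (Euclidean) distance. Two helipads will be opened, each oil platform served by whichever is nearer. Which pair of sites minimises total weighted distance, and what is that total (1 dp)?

{β, γ}, total 614.9

Evaluate every pair (each demand assigned to the nearer of the two):
  {β, γ}: total = 614.9
  {α, β}: total = 636.8
  {α, γ}: total = 774.8
Best pair: {β, γ} with total 614.9.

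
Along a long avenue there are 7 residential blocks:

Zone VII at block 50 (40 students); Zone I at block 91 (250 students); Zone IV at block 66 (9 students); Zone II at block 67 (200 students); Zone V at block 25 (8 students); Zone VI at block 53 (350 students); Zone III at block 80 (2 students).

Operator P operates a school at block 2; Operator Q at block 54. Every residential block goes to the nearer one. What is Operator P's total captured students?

The indifferent point is the midpoint (2+54)/2 = 28; residential blocks left of it (closer to Operator P at 2) go to Operator P, those right go to Operator Q.
  Zone V at 25 (w=8) → Operator P
  Zone VII at 50 (w=40) → Operator Q
  Zone VI at 53 (w=350) → Operator Q
  Zone IV at 66 (w=9) → Operator Q
  Zone II at 67 (w=200) → Operator Q
  Zone III at 80 (w=2) → Operator Q
  Zone I at 91 (w=250) → Operator Q
Operator P captures 8; Operator Q captures 851.

8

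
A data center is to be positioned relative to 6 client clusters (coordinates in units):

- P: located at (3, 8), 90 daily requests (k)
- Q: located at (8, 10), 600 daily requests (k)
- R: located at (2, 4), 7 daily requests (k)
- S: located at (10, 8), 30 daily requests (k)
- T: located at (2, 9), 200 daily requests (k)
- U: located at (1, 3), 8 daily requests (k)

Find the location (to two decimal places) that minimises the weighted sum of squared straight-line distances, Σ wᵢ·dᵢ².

(6.19, 9.42)

The minimiser of Σwᵢ‖p−pᵢ‖² is the weighted centroid p* = (Σwᵢpᵢ)/(Σwᵢ).
Σwᵢ = 935.
Σwᵢxᵢ = 90·3 + 600·8 + 7·2 + 30·10 + 200·2 + 8·1 = 5792.
Σwᵢyᵢ = 90·8 + 600·10 + 7·4 + 30·8 + 200·9 + 8·3 = 8812.
x* = 5792/935 = 6.19, y* = 8812/935 = 9.42.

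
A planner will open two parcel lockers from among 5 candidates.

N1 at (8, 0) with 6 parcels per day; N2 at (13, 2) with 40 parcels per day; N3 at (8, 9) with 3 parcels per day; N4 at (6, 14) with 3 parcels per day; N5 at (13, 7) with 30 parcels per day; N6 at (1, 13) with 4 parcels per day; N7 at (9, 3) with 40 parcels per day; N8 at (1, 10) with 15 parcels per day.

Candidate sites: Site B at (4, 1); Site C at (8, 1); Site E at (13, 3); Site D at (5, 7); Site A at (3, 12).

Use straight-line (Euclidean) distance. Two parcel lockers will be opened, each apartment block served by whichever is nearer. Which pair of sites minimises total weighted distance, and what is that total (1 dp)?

{Site E, Site A}, total 434.7

Evaluate every pair (each demand assigned to the nearer of the two):
  {Site E, Site A}: total = 434.7
  {Site E, Site D}: total = 490.9
  {Site C, Site E}: total = 544.6
  {Site B, Site E}: total = 599.1
  {Site C, Site A}: total = 613.4
  {Site C, Site D}: total = 669.6
  {Site B, Site C}: total = 788.9
  {Site D, Site A}: total = 962.3
  {Site B, Site D}: total = 978.2
  {Site B, Site A}: total = 1006.5
Best pair: {Site E, Site A} with total 434.7.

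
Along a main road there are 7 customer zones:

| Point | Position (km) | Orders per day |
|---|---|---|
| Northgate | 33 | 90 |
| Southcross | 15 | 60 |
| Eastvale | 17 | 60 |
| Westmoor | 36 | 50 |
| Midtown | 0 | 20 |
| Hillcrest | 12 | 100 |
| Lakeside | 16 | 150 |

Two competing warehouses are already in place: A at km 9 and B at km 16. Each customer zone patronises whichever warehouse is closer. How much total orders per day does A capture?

The indifferent point is the midpoint (9+16)/2 = 12.5; customer zones left of it (closer to A at 9) go to A, those right go to B.
  Midtown at 0 (w=20) → A
  Hillcrest at 12 (w=100) → A
  Southcross at 15 (w=60) → B
  Lakeside at 16 (w=150) → B
  Eastvale at 17 (w=60) → B
  Northgate at 33 (w=90) → B
  Westmoor at 36 (w=50) → B
A captures 120; B captures 410.

120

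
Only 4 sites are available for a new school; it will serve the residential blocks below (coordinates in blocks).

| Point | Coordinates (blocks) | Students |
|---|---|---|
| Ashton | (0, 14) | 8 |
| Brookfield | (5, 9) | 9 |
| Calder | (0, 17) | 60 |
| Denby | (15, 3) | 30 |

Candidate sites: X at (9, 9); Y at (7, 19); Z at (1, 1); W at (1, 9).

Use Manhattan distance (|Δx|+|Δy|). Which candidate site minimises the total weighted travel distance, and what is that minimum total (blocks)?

Total weighted distance at each candidate:
  X (9, 9): total = 1528
  Y (7, 19): total = 1464
  Z (1, 1): total = 1720
  W (1, 9): total = 1224
Minimum is at W with total 1224 blocks.

W, total 1224 blocks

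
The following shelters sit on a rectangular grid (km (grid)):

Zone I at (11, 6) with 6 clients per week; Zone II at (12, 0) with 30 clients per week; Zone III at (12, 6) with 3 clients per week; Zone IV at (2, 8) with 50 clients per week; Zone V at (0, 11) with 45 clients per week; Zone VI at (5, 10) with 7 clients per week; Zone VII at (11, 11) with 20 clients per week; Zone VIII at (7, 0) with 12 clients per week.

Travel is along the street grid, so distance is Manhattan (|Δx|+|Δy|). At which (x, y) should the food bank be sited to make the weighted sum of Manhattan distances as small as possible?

Manhattan distance separates: Σwᵢ(|x−xᵢ|+|y−yᵢ|) = Σwᵢ|x−xᵢ| + Σwᵢ|y−yᵢ|, so x and y are optimised independently as 1-D weighted medians.
Total weight W = 173; half = 86.5.
x-coordinate, sorted with cumulative weight:
  x=0 (Zone V, w=45) cum 45
  x=2 (Zone IV, w=50) cum 95  ← median
  x=5 (Zone VI, w=7) cum 102
  x=7 (Zone VIII, w=12) cum 114
  x=11 (Zone I, w=6) cum 120
  x=11 (Zone VII, w=20) cum 140
  x=12 (Zone II, w=30) cum 170
  x=12 (Zone III, w=3) cum 173
⇒ x* = 2
y-coordinate, sorted with cumulative weight:
  y=0 (Zone II, w=30) cum 30
  y=0 (Zone VIII, w=12) cum 42
  y=6 (Zone I, w=6) cum 48
  y=6 (Zone III, w=3) cum 51
  y=8 (Zone IV, w=50) cum 101  ← median
  y=10 (Zone VI, w=7) cum 108
  y=11 (Zone V, w=45) cum 153
  y=11 (Zone VII, w=20) cum 173
⇒ y* = 8

(2, 8)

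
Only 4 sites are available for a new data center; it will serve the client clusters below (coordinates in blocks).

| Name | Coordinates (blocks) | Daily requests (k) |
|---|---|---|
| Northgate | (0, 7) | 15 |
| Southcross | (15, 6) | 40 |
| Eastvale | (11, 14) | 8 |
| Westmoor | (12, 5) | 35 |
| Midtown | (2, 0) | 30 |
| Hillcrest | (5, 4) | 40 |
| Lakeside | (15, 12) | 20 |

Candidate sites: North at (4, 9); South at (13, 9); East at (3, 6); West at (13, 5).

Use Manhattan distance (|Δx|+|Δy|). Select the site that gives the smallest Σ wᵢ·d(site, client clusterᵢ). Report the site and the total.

West, total 1488 blocks

Total weighted distance at each candidate:
  North (4, 9): total = 2016
  South (13, 9): total = 1876
  East (3, 6): total = 1748
  West (13, 5): total = 1488
Minimum is at West with total 1488 blocks.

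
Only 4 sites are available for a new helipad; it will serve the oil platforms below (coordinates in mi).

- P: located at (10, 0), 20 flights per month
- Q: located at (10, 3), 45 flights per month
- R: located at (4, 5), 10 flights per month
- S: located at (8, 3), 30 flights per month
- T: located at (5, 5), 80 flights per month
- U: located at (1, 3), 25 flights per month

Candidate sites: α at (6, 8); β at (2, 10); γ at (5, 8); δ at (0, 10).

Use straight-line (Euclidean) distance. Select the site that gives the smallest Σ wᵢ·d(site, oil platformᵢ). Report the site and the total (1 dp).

Total weighted distance at each candidate:
  α (6, 8): total = 1094.4
  β (2, 10): total = 1708.2
  γ (5, 8): total = 1113.5
  δ (0, 10): total = 1957.5
Minimum is at α with total 1094.4 mi.

α, total 1094.4 mi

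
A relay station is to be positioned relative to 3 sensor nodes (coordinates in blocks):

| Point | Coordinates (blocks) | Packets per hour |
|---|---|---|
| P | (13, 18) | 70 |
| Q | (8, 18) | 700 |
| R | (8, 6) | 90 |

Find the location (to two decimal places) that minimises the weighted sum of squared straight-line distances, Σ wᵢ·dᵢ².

(8.41, 16.74)

The minimiser of Σwᵢ‖p−pᵢ‖² is the weighted centroid p* = (Σwᵢpᵢ)/(Σwᵢ).
Σwᵢ = 860.
Σwᵢxᵢ = 70·13 + 700·8 + 90·8 = 7230.
Σwᵢyᵢ = 70·18 + 700·18 + 90·6 = 14400.
x* = 7230/860 = 8.41, y* = 14400/860 = 16.74.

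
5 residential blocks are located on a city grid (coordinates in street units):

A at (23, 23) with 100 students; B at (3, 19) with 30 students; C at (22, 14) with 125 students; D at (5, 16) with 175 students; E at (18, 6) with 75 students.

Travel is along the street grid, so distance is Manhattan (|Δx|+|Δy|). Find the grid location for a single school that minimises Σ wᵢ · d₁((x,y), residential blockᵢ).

(18, 16)

Manhattan distance separates: Σwᵢ(|x−xᵢ|+|y−yᵢ|) = Σwᵢ|x−xᵢ| + Σwᵢ|y−yᵢ|, so x and y are optimised independently as 1-D weighted medians.
Total weight W = 505; half = 252.5.
x-coordinate, sorted with cumulative weight:
  x=3 (B, w=30) cum 30
  x=5 (D, w=175) cum 205
  x=18 (E, w=75) cum 280  ← median
  x=22 (C, w=125) cum 405
  x=23 (A, w=100) cum 505
⇒ x* = 18
y-coordinate, sorted with cumulative weight:
  y=6 (E, w=75) cum 75
  y=14 (C, w=125) cum 200
  y=16 (D, w=175) cum 375  ← median
  y=19 (B, w=30) cum 405
  y=23 (A, w=100) cum 505
⇒ y* = 16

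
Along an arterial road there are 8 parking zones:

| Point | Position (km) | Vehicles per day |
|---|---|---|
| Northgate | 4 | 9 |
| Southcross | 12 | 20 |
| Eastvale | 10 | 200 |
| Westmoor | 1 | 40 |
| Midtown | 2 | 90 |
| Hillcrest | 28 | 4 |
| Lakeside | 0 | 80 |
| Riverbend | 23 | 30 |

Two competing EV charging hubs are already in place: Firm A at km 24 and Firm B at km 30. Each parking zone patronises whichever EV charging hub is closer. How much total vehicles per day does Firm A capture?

469

The indifferent point is the midpoint (24+30)/2 = 27; parking zones left of it (closer to Firm A at 24) go to Firm A, those right go to Firm B.
  Lakeside at 0 (w=80) → Firm A
  Westmoor at 1 (w=40) → Firm A
  Midtown at 2 (w=90) → Firm A
  Northgate at 4 (w=9) → Firm A
  Eastvale at 10 (w=200) → Firm A
  Southcross at 12 (w=20) → Firm A
  Riverbend at 23 (w=30) → Firm A
  Hillcrest at 28 (w=4) → Firm B
Firm A captures 469; Firm B captures 4.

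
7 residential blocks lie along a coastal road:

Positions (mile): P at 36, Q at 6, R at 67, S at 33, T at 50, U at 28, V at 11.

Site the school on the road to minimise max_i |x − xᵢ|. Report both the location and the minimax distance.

location 36.5, max distance 30.5

The 1-center on a line is the midpoint of the two extreme points: leftmost at 6, rightmost at 67.
Optimal location = (6 + 67)/2 = 36.5; maximum distance = (67 − 6)/2 = 30.5.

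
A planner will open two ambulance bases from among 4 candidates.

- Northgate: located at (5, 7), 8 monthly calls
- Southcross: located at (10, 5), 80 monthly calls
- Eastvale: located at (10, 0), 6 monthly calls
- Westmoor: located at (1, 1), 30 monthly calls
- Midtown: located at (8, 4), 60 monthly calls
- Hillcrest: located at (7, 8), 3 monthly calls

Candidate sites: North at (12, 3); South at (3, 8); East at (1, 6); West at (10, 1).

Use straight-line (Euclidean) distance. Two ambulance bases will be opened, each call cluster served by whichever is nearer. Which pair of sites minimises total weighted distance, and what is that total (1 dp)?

Evaluate every pair (each demand assigned to the nearer of the two):
  {North, East}: total = 697.3
  {North, South}: total = 743.6
  {East, West}: total = 744.3
  {South, West}: total = 790.6
  {North, West}: total = 802.3
  {South, East}: total = 1237.1
Best pair: {North, East} with total 697.3.

{North, East}, total 697.3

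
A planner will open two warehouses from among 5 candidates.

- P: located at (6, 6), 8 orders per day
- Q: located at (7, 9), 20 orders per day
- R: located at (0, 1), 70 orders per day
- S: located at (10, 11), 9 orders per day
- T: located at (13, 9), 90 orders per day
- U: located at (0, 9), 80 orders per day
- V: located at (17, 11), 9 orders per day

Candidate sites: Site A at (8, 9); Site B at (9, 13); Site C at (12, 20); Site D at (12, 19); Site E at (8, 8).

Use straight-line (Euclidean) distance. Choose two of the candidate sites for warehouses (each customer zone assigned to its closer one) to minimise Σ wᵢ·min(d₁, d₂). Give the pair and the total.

{Site A, Site E}, total 1985.2

Evaluate every pair (each demand assigned to the nearer of the two):
  {Site A, Site E}: total = 1985.2
  {Site B, Site E}: total = 1993.3
  {Site D, Site E}: total = 2016.3
  {Site C, Site E}: total = 2016.7
  {Site A, Site B}: total = 2025.1
  {Site A, Site C}: total = 2039.2
  {Site A, Site D}: total = 2039.2
  {Site B, Site C}: total = 2591.7
  {Site B, Site D}: total = 2591.7
  {Site C, Site D}: total = 4165.7
Best pair: {Site A, Site E} with total 1985.2.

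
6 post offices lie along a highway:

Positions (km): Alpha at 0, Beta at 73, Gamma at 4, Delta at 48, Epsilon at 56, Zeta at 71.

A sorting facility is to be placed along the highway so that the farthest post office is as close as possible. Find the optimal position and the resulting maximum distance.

location 36.5, max distance 36.5

The 1-center on a line is the midpoint of the two extreme points: leftmost at 0, rightmost at 73.
Optimal location = (0 + 73)/2 = 36.5; maximum distance = (73 − 0)/2 = 36.5.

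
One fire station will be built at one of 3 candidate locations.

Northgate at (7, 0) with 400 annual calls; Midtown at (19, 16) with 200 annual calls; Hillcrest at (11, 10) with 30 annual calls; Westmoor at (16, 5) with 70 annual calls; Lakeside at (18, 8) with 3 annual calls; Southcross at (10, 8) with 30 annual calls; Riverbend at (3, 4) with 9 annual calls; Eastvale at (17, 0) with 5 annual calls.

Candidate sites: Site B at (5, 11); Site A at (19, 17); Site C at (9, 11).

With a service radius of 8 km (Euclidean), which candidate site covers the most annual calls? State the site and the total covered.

Coverage radius r = 8 km; a point is covered iff (Δx)²+(Δy)² ≤ 8² = 64.
  Site B (5, 11): covers {Hillcrest, Southcross, Riverbend} → 69
  Site A (19, 17): covers {Midtown} → 200
  Site C (9, 11): covers {Hillcrest, Southcross} → 60
Maximum coverage at Site A: 200 annual calls.

Site A, covering 200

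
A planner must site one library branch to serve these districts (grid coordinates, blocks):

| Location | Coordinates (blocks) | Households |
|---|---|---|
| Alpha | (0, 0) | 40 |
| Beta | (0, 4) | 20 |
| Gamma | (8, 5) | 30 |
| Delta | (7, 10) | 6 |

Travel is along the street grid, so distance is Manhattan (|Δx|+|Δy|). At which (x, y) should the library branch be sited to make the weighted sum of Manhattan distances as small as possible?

Manhattan distance separates: Σwᵢ(|x−xᵢ|+|y−yᵢ|) = Σwᵢ|x−xᵢ| + Σwᵢ|y−yᵢ|, so x and y are optimised independently as 1-D weighted medians.
Total weight W = 96; half = 48.
x-coordinate, sorted with cumulative weight:
  x=0 (Alpha, w=40) cum 40
  x=0 (Beta, w=20) cum 60  ← median
  x=7 (Delta, w=6) cum 66
  x=8 (Gamma, w=30) cum 96
⇒ x* = 0
y-coordinate, sorted with cumulative weight:
  y=0 (Alpha, w=40) cum 40
  y=4 (Beta, w=20) cum 60  ← median
  y=5 (Gamma, w=30) cum 90
  y=10 (Delta, w=6) cum 96
⇒ y* = 4

(0, 4)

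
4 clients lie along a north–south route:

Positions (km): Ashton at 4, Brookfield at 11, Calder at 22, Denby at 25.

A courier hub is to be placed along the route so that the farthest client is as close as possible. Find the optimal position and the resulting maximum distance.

The 1-center on a line is the midpoint of the two extreme points: leftmost at 4, rightmost at 25.
Optimal location = (4 + 25)/2 = 14.5; maximum distance = (25 − 4)/2 = 10.5.

location 14.5, max distance 10.5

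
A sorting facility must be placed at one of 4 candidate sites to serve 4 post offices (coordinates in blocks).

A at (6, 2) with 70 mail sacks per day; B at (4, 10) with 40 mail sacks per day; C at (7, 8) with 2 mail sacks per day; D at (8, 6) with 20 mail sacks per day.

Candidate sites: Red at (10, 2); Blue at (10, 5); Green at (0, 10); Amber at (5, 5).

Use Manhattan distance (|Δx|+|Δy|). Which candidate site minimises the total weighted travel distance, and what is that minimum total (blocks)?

Amber, total 610 blocks

Total weighted distance at each candidate:
  Red (10, 2): total = 978
  Blue (10, 5): total = 1002
  Green (0, 10): total = 1398
  Amber (5, 5): total = 610
Minimum is at Amber with total 610 blocks.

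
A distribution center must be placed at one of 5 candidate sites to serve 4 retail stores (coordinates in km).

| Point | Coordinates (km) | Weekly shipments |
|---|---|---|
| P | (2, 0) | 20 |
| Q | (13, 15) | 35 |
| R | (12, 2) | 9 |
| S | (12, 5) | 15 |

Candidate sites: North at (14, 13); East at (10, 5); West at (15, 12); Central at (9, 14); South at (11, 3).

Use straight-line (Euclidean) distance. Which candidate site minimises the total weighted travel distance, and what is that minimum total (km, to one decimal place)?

Total weighted distance at each candidate:
  North (14, 13): total = 656.4
  East (10, 5): total = 616.5
  West (15, 12): total = 688.2
  Central (9, 14): total = 711.0
  South (11, 3): total = 661.8
Minimum is at East with total 616.5 km.

East, total 616.5 km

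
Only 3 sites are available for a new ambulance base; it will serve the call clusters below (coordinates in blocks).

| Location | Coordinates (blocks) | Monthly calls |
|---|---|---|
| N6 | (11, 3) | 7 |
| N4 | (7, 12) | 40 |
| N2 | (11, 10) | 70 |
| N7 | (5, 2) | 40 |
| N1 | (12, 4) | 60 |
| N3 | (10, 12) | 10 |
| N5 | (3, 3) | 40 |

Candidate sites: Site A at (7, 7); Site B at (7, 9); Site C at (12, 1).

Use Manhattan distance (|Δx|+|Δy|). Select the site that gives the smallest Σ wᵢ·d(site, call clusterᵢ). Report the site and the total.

Site A, total 1906 blocks

Total weighted distance at each candidate:
  Site A (7, 7): total = 1906
  Site B (7, 9): total = 1960
  Site C (12, 1): total = 2431
Minimum is at Site A with total 1906 blocks.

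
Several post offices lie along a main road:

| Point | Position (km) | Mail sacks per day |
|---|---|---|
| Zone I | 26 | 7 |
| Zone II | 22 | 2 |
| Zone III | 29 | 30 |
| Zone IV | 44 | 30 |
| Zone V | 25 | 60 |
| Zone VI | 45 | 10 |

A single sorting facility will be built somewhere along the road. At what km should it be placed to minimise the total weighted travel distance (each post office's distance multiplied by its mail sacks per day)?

For a sum of weighted absolute distances on a line, the optimum is the weighted median (not the mean). Total weight W = 139; half-weight = 69.5.
Sort by position and accumulate weight:
  km 22 (Zone II, w=2) → cum 2
  km 25 (Zone V, w=60) → cum 62
  km 26 (Zone I, w=7) → cum 69
  km 29 (Zone III, w=30) → cum 99  ≥ 69.5 → median here
  km 44 (Zone IV, w=30) → cum 129
  km 45 (Zone VI, w=10) → cum 139
Optimal location: km 29.

x = 29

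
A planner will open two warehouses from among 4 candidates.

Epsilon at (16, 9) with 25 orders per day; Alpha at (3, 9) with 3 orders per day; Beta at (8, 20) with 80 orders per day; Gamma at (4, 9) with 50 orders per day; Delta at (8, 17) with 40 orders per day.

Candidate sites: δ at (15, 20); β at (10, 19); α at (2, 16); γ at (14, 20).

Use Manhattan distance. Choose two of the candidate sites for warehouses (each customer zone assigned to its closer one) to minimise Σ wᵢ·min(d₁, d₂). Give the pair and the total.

{β, α}, total 1274

Evaluate every pair (each demand assigned to the nearer of the two):
  {β, α}: total = 1274
  {δ, β}: total = 1551
  {α, γ}: total = 1559
  {β, γ}: total = 1576
  {δ, α}: total = 1614
  {δ, γ}: total = 2256
Best pair: {β, α} with total 1274.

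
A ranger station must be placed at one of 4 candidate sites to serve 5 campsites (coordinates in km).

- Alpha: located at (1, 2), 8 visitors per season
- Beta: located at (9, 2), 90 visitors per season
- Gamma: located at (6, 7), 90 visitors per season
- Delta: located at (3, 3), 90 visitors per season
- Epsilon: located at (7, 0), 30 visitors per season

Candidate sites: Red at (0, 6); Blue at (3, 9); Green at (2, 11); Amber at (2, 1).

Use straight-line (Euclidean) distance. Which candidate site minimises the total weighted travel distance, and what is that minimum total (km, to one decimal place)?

Amber, total 1650.9 km

Total weighted distance at each candidate:
  Red (0, 6): total = 2125.3
  Blue (3, 9): total = 2048.0
  Green (2, 11): total = 2695.8
  Amber (2, 1): total = 1650.9
Minimum is at Amber with total 1650.9 km.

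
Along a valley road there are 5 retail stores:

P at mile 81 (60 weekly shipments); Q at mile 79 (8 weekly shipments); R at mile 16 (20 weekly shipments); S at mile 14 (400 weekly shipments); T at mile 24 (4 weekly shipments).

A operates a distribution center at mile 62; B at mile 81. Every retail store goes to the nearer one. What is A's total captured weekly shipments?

424

The indifferent point is the midpoint (62+81)/2 = 71.5; retail stores left of it (closer to A at 62) go to A, those right go to B.
  S at 14 (w=400) → A
  R at 16 (w=20) → A
  T at 24 (w=4) → A
  Q at 79 (w=8) → B
  P at 81 (w=60) → B
A captures 424; B captures 68.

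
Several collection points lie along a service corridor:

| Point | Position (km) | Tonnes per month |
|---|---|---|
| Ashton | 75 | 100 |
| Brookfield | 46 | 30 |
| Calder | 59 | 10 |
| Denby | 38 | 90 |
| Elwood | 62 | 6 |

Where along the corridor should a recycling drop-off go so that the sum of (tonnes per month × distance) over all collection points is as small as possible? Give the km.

For a sum of weighted absolute distances on a line, the optimum is the weighted median (not the mean). Total weight W = 236; half-weight = 118.
Sort by position and accumulate weight:
  km 38 (Denby, w=90) → cum 90
  km 46 (Brookfield, w=30) → cum 120  ≥ 118 → median here
  km 59 (Calder, w=10) → cum 130
  km 62 (Elwood, w=6) → cum 136
  km 75 (Ashton, w=100) → cum 236
Optimal location: km 46.

x = 46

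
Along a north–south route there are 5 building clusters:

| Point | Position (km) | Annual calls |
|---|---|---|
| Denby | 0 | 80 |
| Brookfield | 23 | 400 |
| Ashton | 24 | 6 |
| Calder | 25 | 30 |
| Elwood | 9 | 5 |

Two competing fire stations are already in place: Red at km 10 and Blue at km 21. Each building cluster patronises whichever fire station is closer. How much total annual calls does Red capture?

85

The indifferent point is the midpoint (10+21)/2 = 15.5; building clusters left of it (closer to Red at 10) go to Red, those right go to Blue.
  Denby at 0 (w=80) → Red
  Elwood at 9 (w=5) → Red
  Brookfield at 23 (w=400) → Blue
  Ashton at 24 (w=6) → Blue
  Calder at 25 (w=30) → Blue
Red captures 85; Blue captures 436.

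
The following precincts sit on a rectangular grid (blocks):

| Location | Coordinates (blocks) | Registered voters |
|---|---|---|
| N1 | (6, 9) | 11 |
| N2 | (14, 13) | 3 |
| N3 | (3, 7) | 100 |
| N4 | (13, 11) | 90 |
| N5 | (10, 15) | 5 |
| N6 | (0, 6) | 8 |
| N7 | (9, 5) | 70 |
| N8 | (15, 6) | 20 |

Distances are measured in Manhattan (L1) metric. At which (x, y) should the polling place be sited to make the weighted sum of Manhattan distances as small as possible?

Manhattan distance separates: Σwᵢ(|x−xᵢ|+|y−yᵢ|) = Σwᵢ|x−xᵢ| + Σwᵢ|y−yᵢ|, so x and y are optimised independently as 1-D weighted medians.
Total weight W = 307; half = 153.5.
x-coordinate, sorted with cumulative weight:
  x=0 (N6, w=8) cum 8
  x=3 (N3, w=100) cum 108
  x=6 (N1, w=11) cum 119
  x=9 (N7, w=70) cum 189  ← median
  x=10 (N5, w=5) cum 194
  x=13 (N4, w=90) cum 284
  x=14 (N2, w=3) cum 287
  x=15 (N8, w=20) cum 307
⇒ x* = 9
y-coordinate, sorted with cumulative weight:
  y=5 (N7, w=70) cum 70
  y=6 (N6, w=8) cum 78
  y=6 (N8, w=20) cum 98
  y=7 (N3, w=100) cum 198  ← median
  y=9 (N1, w=11) cum 209
  y=11 (N4, w=90) cum 299
  y=13 (N2, w=3) cum 302
  y=15 (N5, w=5) cum 307
⇒ y* = 7

(9, 7)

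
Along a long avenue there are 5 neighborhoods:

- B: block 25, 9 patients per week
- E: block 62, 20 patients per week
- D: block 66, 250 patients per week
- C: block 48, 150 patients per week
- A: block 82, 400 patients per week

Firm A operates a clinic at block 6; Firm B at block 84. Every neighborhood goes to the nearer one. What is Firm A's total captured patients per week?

9

The indifferent point is the midpoint (6+84)/2 = 45; neighborhoods left of it (closer to Firm A at 6) go to Firm A, those right go to Firm B.
  B at 25 (w=9) → Firm A
  C at 48 (w=150) → Firm B
  E at 62 (w=20) → Firm B
  D at 66 (w=250) → Firm B
  A at 82 (w=400) → Firm B
Firm A captures 9; Firm B captures 820.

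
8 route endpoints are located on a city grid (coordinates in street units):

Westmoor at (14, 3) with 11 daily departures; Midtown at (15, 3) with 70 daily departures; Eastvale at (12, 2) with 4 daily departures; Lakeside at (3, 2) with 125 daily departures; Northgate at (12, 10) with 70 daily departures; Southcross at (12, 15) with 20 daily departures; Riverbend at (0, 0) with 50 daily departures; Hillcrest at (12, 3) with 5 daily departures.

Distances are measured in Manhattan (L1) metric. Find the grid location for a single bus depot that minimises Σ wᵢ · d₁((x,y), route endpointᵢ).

(12, 2)

Manhattan distance separates: Σwᵢ(|x−xᵢ|+|y−yᵢ|) = Σwᵢ|x−xᵢ| + Σwᵢ|y−yᵢ|, so x and y are optimised independently as 1-D weighted medians.
Total weight W = 355; half = 177.5.
x-coordinate, sorted with cumulative weight:
  x=0 (Riverbend, w=50) cum 50
  x=3 (Lakeside, w=125) cum 175
  x=12 (Eastvale, w=4) cum 179  ← median
  x=12 (Northgate, w=70) cum 249
  x=12 (Southcross, w=20) cum 269
  x=12 (Hillcrest, w=5) cum 274
  x=14 (Westmoor, w=11) cum 285
  x=15 (Midtown, w=70) cum 355
⇒ x* = 12
y-coordinate, sorted with cumulative weight:
  y=0 (Riverbend, w=50) cum 50
  y=2 (Eastvale, w=4) cum 54
  y=2 (Lakeside, w=125) cum 179  ← median
  y=3 (Westmoor, w=11) cum 190
  y=3 (Midtown, w=70) cum 260
  y=3 (Hillcrest, w=5) cum 265
  y=10 (Northgate, w=70) cum 335
  y=15 (Southcross, w=20) cum 355
⇒ y* = 2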